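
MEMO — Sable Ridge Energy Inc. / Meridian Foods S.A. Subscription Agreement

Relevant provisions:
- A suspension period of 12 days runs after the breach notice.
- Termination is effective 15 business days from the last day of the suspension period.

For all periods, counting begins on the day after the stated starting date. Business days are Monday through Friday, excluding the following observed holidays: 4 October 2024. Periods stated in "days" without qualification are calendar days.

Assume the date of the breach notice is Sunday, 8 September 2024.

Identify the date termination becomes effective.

The last day of the suspension period: 8 September 2024 + 12 days = 20 September 2024.
The date termination becomes effective: counting 15 business days from Friday, 20 September 2024 (Sep 23, Sep 24, Sep 25, Sep 26, …, Oct 10, Oct 11, Oct 14, skipping weekends and the listed holiday on Oct 4) reaches Monday, 14 October 2024.

14 October 2024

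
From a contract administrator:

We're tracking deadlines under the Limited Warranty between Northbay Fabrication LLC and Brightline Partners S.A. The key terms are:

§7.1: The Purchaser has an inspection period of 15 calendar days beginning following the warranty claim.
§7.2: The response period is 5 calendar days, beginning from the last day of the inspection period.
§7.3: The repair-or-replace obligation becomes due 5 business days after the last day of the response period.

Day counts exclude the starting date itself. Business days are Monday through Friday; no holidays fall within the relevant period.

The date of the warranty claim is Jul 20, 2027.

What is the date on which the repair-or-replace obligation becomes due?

Aug 16, 2027

The last day of the inspection period: Jul 20, 2027 + 15 days = Aug 4, 2027.
The last day of the response period: 5 calendar days after Aug 4, 2027 is Aug 9, 2027.
The date on which the repair-or-replace obligation becomes due: counting 5 business days from Monday, Aug 9, 2027 (Aug 10, Aug 11, Aug 12, Aug 13, Aug 16, skipping weekends) reaches Monday, Aug 16, 2027.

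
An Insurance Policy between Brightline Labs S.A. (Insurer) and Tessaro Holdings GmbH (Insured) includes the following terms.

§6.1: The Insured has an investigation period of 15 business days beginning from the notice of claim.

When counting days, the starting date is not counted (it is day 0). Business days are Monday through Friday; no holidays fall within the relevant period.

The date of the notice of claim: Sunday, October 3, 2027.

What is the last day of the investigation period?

October 22, 2027

The last day of the investigation period: counting 15 business days from Sunday, October 3, 2027 (Oct 4, Oct 5, Oct 6, Oct 7, …, Oct 20, Oct 21, Oct 22, skipping weekends) reaches Friday, October 22, 2027.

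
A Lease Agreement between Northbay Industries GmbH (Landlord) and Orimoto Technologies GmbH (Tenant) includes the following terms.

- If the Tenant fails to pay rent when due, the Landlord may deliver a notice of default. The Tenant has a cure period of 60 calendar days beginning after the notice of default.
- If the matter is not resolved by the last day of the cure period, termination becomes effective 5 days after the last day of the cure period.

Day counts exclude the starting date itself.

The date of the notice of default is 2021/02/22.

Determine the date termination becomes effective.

The last day of the cure period: 2021/02/22 + 60 days = 2021/04/23.
The date termination becomes effective: 2021/04/23 + 5 days = 2021/04/28.

2021/04/28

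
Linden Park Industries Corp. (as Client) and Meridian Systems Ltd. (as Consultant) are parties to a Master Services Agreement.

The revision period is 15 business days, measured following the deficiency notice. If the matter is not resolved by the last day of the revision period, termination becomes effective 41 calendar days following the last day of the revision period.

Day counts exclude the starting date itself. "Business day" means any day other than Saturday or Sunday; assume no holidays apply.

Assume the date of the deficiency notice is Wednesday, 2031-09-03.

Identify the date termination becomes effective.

From Wednesday, 2031-09-03, 15 business days (Sep 4, Sep 5, Sep 8, Sep 9, …, Sep 22, Sep 23, Sep 24, skipping weekends) brings us to Wednesday, 2031-09-24, which is the last day of the revision period.
The date termination becomes effective: 41 calendar days after 2031-09-24 is 2031-11-04.

2031-11-04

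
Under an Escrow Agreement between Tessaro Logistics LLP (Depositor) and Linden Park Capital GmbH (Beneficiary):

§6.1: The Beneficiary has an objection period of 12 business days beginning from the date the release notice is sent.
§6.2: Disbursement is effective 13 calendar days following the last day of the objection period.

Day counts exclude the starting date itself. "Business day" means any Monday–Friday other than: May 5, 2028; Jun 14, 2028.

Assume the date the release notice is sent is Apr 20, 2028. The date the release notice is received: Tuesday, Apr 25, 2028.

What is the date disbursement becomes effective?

From Thursday, Apr 20, 2028, 12 business days (Apr 21, Apr 24, Apr 25, Apr 26, …, May 4, May 8, May 9, skipping weekends and the listed holiday on May 5) brings us to Tuesday, May 9, 2028, which is the last day of the objection period.
The date disbursement becomes effective: May 9, 2028 + 13 days = May 22, 2028.

May 22, 2028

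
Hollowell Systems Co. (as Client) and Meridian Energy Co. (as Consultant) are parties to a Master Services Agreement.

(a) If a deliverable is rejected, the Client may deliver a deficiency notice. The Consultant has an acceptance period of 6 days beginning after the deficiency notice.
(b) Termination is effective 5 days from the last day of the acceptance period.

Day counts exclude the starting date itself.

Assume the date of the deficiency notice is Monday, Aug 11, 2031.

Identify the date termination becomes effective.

The last day of the acceptance period: 6 calendar days after Aug 11, 2031 is Aug 17, 2031.
The date termination becomes effective: Aug 17, 2031 + 5 days = Aug 22, 2031.

Aug 22, 2031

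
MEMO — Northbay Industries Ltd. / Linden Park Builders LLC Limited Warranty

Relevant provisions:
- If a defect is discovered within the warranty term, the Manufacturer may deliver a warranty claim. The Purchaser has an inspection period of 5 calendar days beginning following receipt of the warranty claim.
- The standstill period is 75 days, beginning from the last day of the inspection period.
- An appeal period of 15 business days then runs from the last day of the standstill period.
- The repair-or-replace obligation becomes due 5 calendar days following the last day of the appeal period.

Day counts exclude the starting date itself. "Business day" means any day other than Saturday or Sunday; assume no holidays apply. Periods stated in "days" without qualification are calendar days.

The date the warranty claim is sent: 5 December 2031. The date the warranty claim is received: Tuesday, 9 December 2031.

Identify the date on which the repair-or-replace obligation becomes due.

Adding 5 calendar days to 9 December 2031 gives 14 December 2031, which is the last day of the inspection period.
The last day of the standstill period: 14 December 2031 + 75 days = 27 February 2032.
From Friday, 27 February 2032, 15 business days (Mar 1, Mar 2, Mar 3, Mar 4, …, Mar 17, Mar 18, Mar 19, skipping weekends) brings us to Friday, 19 March 2032, which is the last day of the appeal period.
Adding 5 calendar days to 19 March 2032 gives 24 March 2032, which is the date on which the repair-or-replace obligation becomes due.

24 March 2032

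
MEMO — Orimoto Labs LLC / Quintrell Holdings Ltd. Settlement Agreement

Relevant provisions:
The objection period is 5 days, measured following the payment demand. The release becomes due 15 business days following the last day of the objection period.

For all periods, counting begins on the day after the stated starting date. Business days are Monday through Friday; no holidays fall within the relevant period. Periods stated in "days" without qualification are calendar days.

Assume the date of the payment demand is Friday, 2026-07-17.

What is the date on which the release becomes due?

2026-08-12

Adding 5 calendar days to 2026-07-17 gives 2026-07-22, which is the last day of the objection period.
From Wednesday, 2026-07-22, 15 business days (Jul 23, Jul 24, Jul 27, Jul 28, …, Aug 10, Aug 11, Aug 12, skipping weekends) brings us to Wednesday, 2026-08-12, which is the date on which the release becomes due.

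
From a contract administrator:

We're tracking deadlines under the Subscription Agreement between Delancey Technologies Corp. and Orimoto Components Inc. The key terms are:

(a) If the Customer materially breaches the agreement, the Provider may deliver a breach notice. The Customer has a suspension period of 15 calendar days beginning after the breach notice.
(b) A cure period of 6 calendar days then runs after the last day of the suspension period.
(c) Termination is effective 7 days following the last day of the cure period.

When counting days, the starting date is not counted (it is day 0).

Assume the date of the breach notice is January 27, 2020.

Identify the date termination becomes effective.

February 24, 2020

The last day of the suspension period: January 27, 2020 + 15 days = February 11, 2020.
The last day of the cure period: February 11, 2020 + 6 days = February 17, 2020.
Adding 7 calendar days to February 17, 2020 gives February 24, 2020, which is the date termination becomes effective.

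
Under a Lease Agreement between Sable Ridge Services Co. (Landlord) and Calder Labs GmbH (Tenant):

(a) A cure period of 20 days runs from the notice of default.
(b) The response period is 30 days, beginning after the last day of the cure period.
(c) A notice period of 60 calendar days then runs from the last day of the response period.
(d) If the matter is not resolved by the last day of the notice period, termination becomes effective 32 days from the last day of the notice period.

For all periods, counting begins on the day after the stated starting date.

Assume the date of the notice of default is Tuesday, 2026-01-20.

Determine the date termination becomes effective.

2026-06-11

Adding 20 calendar days to 2026-01-20 gives 2026-02-09, which is the last day of the cure period.
The last day of the response period: 30 calendar days after 2026-02-09 is 2026-03-11.
Adding 60 calendar days to 2026-03-11 gives 2026-05-10, which is the last day of the notice period.
Adding 32 calendar days to 2026-05-10 gives 2026-06-11, which is the date termination becomes effective.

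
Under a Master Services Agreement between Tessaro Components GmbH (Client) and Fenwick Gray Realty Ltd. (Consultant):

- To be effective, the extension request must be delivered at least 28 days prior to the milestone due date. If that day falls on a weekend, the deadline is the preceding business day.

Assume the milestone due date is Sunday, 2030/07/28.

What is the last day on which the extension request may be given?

2030/07/28 minus 28 days is 2030/06/30. That is a Sunday, so the deadline moves back to Friday, 2030/06/28.

2030/06/28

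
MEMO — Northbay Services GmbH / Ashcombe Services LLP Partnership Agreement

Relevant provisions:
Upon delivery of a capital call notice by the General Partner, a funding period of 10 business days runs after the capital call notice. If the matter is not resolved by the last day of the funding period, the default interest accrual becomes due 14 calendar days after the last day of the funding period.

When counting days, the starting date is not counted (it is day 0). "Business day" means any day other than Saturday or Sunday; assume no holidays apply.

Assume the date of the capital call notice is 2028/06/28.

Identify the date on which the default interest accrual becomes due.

The last day of the funding period: counting 10 business days from Wednesday, 2028/06/28 (Jun 29, Jun 30, Jul 3, Jul 4, Jul 5, Jul 6, Jul 7, Jul 10, Jul 11, Jul 12, skipping weekends) reaches Wednesday, 2028/07/12.
The date on which the default interest accrual becomes due: 14 calendar days after 2028/07/12 is 2028/07/26.

2028/07/26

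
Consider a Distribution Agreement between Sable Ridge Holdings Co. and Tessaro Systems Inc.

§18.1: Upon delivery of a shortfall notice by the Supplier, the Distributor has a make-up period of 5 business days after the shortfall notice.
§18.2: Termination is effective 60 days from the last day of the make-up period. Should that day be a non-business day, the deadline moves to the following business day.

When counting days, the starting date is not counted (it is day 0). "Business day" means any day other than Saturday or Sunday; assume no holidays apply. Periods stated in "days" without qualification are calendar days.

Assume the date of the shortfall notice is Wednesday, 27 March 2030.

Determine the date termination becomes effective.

3 June 2030

The last day of the make-up period: counting 5 business days from Wednesday, 27 March 2030 (Mar 28, Mar 29, Apr 1, Apr 2, Apr 3, skipping weekends) reaches Wednesday, 3 April 2030.
The date termination becomes effective: 3 April 2030 + 60 days = 2 June 2030. That falls on a Sunday, so it rolls to the next business day, Monday, 3 June 2030.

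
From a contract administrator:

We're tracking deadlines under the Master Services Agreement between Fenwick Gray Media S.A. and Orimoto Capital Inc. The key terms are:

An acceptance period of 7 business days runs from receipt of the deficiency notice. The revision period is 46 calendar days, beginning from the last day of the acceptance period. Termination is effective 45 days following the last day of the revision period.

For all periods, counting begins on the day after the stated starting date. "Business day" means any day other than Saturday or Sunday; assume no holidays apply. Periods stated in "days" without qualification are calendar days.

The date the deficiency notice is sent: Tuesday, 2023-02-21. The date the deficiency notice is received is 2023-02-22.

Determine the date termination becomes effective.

From Wednesday, 2023-02-22, 7 business days (Feb 23, Feb 24, Feb 27, Feb 28, Mar 1, Mar 2, Mar 3, skipping weekends) brings us to Friday, 2023-03-03, which is the last day of the acceptance period.
The last day of the revision period: 46 calendar days after 2023-03-03 is 2023-04-18.
Adding 45 calendar days to 2023-04-18 gives 2023-06-02, which is the date termination becomes effective.

2023-06-02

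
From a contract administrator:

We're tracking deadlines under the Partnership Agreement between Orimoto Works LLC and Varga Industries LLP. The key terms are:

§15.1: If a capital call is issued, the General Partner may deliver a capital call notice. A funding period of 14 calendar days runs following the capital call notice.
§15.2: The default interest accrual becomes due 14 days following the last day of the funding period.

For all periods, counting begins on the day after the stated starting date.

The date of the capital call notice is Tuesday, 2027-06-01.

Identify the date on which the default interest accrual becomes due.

The last day of the funding period: 2027-06-01 + 14 days = 2027-06-15.
The date on which the default interest accrual becomes due: 2027-06-15 + 14 days = 2027-06-29.

2027-06-29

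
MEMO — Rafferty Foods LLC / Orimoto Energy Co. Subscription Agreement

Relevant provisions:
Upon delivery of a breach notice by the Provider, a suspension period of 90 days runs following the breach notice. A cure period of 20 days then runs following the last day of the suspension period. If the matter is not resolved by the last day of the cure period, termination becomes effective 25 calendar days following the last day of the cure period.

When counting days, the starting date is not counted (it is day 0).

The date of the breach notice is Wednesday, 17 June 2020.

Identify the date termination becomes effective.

Adding 90 calendar days to 17 June 2020 gives 15 September 2020, which is the last day of the suspension period.
Adding 20 calendar days to 15 September 2020 gives 5 October 2020, which is the last day of the cure period.
Adding 25 calendar days to 5 October 2020 gives 30 October 2020, which is the date termination becomes effective.

30 October 2020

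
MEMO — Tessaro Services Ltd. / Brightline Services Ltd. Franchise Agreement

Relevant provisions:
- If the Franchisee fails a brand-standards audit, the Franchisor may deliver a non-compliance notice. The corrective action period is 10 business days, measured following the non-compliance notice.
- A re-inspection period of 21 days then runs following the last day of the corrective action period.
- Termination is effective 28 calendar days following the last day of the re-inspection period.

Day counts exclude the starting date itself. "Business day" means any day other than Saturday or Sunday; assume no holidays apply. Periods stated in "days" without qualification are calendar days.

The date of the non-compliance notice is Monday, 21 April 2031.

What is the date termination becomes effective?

23 June 2031

From Monday, 21 April 2031, 10 business days (Apr 22, Apr 23, Apr 24, Apr 25, Apr 28, Apr 29, Apr 30, May 1, May 2, May 5, skipping weekends) brings us to Monday, 5 May 2031, which is the last day of the corrective action period.
Adding 21 calendar days to 5 May 2031 gives 26 May 2031, which is the last day of the re-inspection period.
Adding 28 calendar days to 26 May 2031 gives 23 June 2031, which is the date termination becomes effective.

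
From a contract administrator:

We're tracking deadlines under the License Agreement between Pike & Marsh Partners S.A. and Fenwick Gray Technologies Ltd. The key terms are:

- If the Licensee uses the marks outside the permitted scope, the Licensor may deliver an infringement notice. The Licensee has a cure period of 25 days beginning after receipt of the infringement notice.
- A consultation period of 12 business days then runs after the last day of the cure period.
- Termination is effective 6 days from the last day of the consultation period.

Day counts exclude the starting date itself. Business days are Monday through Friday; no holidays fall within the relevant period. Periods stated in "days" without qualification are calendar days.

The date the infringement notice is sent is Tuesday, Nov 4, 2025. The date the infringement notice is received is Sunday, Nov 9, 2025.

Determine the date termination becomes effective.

Adding 25 calendar days to Nov 9, 2025 gives Dec 4, 2025, which is the last day of the cure period.
The last day of the consultation period: counting 12 business days from Thursday, Dec 4, 2025 (Dec 5, Dec 8, Dec 9, Dec 10, …, Dec 18, Dec 19, Dec 22, skipping weekends) reaches Monday, Dec 22, 2025.
The date termination becomes effective: Dec 22, 2025 + 6 days = Dec 28, 2025.

Dec 28, 2025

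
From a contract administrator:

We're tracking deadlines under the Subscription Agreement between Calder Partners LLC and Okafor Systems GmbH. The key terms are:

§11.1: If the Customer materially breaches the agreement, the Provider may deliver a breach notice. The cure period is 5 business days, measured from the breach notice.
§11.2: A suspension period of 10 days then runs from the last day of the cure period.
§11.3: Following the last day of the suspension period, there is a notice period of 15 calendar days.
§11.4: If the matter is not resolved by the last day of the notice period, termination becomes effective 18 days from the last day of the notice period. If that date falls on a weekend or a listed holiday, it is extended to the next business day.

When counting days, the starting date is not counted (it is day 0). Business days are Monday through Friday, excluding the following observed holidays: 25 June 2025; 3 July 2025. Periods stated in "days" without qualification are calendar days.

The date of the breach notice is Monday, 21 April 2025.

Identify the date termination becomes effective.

10 June 2025

The last day of the cure period: 5 business days after Monday, 21 April 2025, skipping weekends — Apr 22, Apr 23, Apr 24, Apr 25, Apr 28 — lands on Monday, 28 April 2025.
The last day of the suspension period: 28 April 2025 + 10 days = 8 May 2025.
The last day of the notice period: 8 May 2025 + 15 days = 23 May 2025.
The date termination becomes effective: 23 May 2025 + 18 days = 10 June 2025. 10 June 2025 is a Tuesday and is not a listed holiday, so no roll-forward applies.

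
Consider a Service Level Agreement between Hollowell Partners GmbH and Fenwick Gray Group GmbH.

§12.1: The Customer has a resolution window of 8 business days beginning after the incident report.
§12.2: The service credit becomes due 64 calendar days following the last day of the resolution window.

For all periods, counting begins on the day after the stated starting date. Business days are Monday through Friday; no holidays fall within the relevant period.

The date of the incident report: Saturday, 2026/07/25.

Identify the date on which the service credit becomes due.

The last day of the resolution window: counting 8 business days from Saturday, 2026/07/25 (Jul 27, Jul 28, Jul 29, Jul 30, Jul 31, Aug 3, Aug 4, Aug 5, skipping weekends) reaches Wednesday, 2026/08/05.
Adding 64 calendar days to 2026/08/05 gives 2026/10/08, which is the date on which the service credit becomes due.

2026/10/08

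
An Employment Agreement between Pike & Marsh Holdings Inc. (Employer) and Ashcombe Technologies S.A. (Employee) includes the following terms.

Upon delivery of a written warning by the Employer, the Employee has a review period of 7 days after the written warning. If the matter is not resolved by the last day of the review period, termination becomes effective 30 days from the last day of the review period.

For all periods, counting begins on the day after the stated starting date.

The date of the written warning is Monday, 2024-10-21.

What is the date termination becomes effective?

The last day of the review period: 7 calendar days after 2024-10-21 is 2024-10-28.
The date termination becomes effective: 2024-10-28 + 30 days = 2024-11-27.

2024-11-27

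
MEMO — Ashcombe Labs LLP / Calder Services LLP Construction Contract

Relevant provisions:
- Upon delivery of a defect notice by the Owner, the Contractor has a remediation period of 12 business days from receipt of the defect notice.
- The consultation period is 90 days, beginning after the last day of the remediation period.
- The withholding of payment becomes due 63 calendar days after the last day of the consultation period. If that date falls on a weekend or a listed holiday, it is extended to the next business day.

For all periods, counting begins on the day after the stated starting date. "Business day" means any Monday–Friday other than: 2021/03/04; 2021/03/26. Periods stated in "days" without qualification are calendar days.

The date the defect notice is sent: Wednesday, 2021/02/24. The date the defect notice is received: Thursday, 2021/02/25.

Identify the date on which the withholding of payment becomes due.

The last day of the remediation period: counting 12 business days from Thursday, 2021/02/25 (Feb 26, Mar 1, Mar 2, Mar 3, …, Mar 12, Mar 15, Mar 16, skipping weekends and the listed holiday on Mar 4) reaches Tuesday, 2021/03/16.
The last day of the consultation period: 90 calendar days after 2021/03/16 is 2021/06/14.
The date on which the withholding of payment becomes due: 2021/06/14 + 63 days = 2021/08/16. 2021/08/16 is a Monday and is not a listed holiday, so no roll-forward applies.

2021/08/16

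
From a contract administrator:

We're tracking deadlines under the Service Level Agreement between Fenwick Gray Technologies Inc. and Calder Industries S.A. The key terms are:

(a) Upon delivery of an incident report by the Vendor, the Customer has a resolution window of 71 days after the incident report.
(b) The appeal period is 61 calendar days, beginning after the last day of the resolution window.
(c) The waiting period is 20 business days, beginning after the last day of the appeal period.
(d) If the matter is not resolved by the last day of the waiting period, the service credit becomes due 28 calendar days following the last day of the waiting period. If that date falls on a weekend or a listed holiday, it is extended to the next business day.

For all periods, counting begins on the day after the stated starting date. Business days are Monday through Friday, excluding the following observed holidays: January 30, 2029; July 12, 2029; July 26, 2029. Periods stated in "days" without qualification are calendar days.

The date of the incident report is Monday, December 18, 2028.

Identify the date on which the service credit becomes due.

June 22, 2029

The last day of the resolution window: December 18, 2028 + 71 days = February 27, 2029.
The last day of the appeal period: February 27, 2029 + 61 days = April 29, 2029.
The last day of the waiting period: counting 20 business days from Sunday, April 29, 2029 (Apr 30, May 1, May 2, May 3, …, May 23, May 24, May 25, skipping weekends) reaches Friday, May 25, 2029.
Adding 28 calendar days to May 25, 2029 gives June 22, 2029, which is the date on which the service credit becomes due. June 22, 2029 is a Friday and is not a listed holiday, so no roll-forward applies.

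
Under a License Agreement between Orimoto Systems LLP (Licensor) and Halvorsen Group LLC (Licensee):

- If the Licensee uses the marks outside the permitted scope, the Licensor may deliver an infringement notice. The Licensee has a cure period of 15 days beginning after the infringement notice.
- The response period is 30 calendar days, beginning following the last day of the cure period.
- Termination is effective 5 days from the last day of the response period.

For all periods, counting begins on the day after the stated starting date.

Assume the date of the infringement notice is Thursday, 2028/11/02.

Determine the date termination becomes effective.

2028/12/22

The last day of the cure period: 2028/11/02 + 15 days = 2028/11/17.
Adding 30 calendar days to 2028/11/17 gives 2028/12/17, which is the last day of the response period.
Adding 5 calendar days to 2028/12/17 gives 2028/12/22, which is the date termination becomes effective.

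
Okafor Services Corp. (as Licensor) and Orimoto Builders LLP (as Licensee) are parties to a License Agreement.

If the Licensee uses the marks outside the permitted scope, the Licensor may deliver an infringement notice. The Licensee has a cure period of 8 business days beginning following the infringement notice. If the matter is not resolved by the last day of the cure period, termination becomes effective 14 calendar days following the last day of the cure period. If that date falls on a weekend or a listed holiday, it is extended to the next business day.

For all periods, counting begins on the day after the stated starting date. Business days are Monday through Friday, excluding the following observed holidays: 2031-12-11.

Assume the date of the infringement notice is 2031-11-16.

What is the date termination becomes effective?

The last day of the cure period: 8 business days after Sunday, 2031-11-16, skipping weekends — Nov 17, Nov 18, Nov 19, Nov 20, Nov 21, Nov 24, Nov 25, Nov 26 — lands on Wednesday, 2031-11-26.
Adding 14 calendar days to 2031-11-26 gives 2031-12-10, which is the date termination becomes effective. 2031-12-10 is a Wednesday and is not a listed holiday, so no roll-forward applies.

2031-12-10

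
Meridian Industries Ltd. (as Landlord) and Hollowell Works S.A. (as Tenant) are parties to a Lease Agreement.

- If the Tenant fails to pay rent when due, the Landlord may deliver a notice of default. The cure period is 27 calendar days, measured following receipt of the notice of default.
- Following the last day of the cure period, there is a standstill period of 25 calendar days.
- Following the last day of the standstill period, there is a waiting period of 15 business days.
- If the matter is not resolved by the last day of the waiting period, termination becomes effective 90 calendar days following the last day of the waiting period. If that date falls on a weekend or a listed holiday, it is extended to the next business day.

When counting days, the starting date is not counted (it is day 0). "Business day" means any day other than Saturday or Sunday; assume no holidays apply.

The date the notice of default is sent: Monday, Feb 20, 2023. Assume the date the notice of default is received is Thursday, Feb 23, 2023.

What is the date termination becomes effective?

Adding 27 calendar days to Feb 23, 2023 gives Mar 22, 2023, which is the last day of the cure period.
Adding 25 calendar days to Mar 22, 2023 gives Apr 16, 2023, which is the last day of the standstill period.
The last day of the waiting period: counting 15 business days from Sunday, Apr 16, 2023 (Apr 17, Apr 18, Apr 19, Apr 20, …, May 3, May 4, May 5, skipping weekends) reaches Friday, May 5, 2023.
The date termination becomes effective: 90 calendar days after May 5, 2023 is Aug 3, 2023. Aug 3, 2023 is a Thursday, so no roll-forward applies.

Aug 3, 2023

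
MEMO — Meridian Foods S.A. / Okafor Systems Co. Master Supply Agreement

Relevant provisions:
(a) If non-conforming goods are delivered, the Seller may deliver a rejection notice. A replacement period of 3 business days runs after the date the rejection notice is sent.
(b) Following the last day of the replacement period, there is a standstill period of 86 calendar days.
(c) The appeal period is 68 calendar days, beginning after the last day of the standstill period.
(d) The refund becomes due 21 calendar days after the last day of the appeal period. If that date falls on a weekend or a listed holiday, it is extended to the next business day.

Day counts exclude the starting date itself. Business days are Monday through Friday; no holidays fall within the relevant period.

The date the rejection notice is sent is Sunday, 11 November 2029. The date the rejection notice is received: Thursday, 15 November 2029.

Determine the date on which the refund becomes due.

The last day of the replacement period: counting 3 business days from Sunday, 11 November 2029 (Nov 12, Nov 13, Nov 14, skipping weekends) reaches Wednesday, 14 November 2029.
Adding 86 calendar days to 14 November 2029 gives 8 February 2030, which is the last day of the standstill period.
The last day of the appeal period: 68 calendar days after 8 February 2030 is 17 April 2030.
The date on which the refund becomes due: 17 April 2030 + 21 days = 8 May 2030. 8 May 2030 is a Wednesday, so no roll-forward applies.

8 May 2030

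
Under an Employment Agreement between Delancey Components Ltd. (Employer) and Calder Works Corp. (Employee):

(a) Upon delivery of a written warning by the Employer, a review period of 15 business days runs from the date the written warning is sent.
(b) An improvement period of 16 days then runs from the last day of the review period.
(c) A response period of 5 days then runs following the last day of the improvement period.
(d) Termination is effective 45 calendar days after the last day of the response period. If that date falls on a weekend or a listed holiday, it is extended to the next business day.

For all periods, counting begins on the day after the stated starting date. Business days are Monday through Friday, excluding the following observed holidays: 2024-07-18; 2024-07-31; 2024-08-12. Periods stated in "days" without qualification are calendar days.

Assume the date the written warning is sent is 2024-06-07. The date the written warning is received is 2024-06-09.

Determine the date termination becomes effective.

2024-09-02

From Friday, 2024-06-07, 15 business days (Jun 10, Jun 11, Jun 12, Jun 13, …, Jun 26, Jun 27, Jun 28, skipping weekends) brings us to Friday, 2024-06-28, which is the last day of the review period.
The last day of the improvement period: 2024-06-28 + 16 days = 2024-07-14.
The last day of the response period: 2024-07-14 + 5 days = 2024-07-19.
The date termination becomes effective: 2024-07-19 + 45 days = 2024-09-02. 2024-09-02 is a Monday and is not a listed holiday, so no roll-forward applies.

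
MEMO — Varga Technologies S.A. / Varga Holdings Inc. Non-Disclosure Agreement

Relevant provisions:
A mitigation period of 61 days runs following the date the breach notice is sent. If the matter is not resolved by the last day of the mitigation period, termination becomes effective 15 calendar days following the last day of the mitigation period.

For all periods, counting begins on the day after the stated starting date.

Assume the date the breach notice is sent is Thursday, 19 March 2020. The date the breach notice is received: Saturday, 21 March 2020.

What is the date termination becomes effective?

3 June 2020

The last day of the mitigation period: 19 March 2020 + 61 days = 19 May 2020.
The date termination becomes effective: 19 May 2020 + 15 days = 3 June 2020.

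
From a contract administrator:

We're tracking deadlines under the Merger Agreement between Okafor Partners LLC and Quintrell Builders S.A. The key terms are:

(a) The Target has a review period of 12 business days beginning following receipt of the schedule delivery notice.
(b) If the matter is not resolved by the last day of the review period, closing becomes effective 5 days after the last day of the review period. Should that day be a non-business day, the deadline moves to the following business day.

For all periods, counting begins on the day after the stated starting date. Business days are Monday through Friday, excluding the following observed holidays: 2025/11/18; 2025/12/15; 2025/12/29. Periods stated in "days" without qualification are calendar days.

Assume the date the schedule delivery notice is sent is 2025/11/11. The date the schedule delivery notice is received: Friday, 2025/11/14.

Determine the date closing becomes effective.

2025/12/08

From Friday, 2025/11/14, 12 business days (Nov 17, Nov 19, Nov 20, Nov 21, …, Dec 1, Dec 2, Dec 3, skipping weekends and the listed holiday on Nov 18) brings us to Wednesday, 2025/12/03, which is the last day of the review period.
Adding 5 calendar days to 2025/12/03 gives 2025/12/08, which is the date closing becomes effective. 2025/12/08 is a Monday and is not a listed holiday, so no roll-forward applies.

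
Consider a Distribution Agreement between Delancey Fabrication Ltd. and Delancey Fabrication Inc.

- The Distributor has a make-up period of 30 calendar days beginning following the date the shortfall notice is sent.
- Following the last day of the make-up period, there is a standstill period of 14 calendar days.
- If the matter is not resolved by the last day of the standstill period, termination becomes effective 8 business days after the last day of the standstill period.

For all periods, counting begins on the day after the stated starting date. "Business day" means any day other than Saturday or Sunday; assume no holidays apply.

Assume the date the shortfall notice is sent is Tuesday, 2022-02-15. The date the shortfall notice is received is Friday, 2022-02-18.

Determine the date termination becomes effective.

Adding 30 calendar days to 2022-02-15 gives 2022-03-17, which is the last day of the make-up period.
The last day of the standstill period: 14 calendar days after 2022-03-17 is 2022-03-31.
From Thursday, 2022-03-31, 8 business days (Apr 1, Apr 4, Apr 5, Apr 6, Apr 7, Apr 8, Apr 11, Apr 12, skipping weekends) brings us to Tuesday, 2022-04-12, which is the date termination becomes effective.

2022-04-12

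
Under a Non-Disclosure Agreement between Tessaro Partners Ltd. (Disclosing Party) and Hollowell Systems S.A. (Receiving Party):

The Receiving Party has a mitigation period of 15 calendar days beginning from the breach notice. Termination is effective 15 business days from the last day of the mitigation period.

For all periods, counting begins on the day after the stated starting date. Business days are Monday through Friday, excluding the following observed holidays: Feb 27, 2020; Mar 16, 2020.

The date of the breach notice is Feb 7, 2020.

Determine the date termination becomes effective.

The last day of the mitigation period: Feb 7, 2020 + 15 days = Feb 22, 2020.
From Saturday, Feb 22, 2020, 15 business days (Feb 24, Feb 25, Feb 26, Feb 28, …, Mar 12, Mar 13, Mar 17, skipping weekends and the listed holidays on Feb 27, Mar 16) brings us to Tuesday, Mar 17, 2020, which is the date termination becomes effective.

Mar 17, 2020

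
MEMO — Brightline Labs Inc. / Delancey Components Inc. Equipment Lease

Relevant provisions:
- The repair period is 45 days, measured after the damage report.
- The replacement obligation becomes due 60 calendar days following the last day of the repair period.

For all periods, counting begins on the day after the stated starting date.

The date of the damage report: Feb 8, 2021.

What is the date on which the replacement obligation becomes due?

Adding 45 calendar days to Feb 8, 2021 gives Mar 25, 2021, which is the last day of the repair period.
The date on which the replacement obligation becomes due: Mar 25, 2021 + 60 days = May 24, 2021.

May 24, 2021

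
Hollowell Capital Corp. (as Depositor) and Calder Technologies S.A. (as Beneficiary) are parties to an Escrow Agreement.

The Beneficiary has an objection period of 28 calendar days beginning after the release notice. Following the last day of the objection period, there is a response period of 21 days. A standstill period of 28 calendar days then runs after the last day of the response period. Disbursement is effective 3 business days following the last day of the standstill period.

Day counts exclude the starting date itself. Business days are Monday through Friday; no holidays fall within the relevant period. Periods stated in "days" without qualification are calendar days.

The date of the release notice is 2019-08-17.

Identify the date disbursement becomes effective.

The last day of the objection period: 2019-08-17 + 28 days = 2019-09-14.
The last day of the response period: 21 calendar days after 2019-09-14 is 2019-10-05.
The last day of the standstill period: 28 calendar days after 2019-10-05 is 2019-11-02.
The date disbursement becomes effective: 3 business days after Saturday, 2019-11-02, skipping weekends — Nov 4, Nov 5, Nov 6 — lands on Wednesday, 2019-11-06.

2019-11-06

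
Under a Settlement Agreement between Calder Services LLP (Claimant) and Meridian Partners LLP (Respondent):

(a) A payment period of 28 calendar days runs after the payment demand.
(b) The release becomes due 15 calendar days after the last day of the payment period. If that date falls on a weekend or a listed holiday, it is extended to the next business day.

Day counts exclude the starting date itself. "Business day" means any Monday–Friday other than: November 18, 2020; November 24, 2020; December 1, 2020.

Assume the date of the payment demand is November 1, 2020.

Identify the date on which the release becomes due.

Adding 28 calendar days to November 1, 2020 gives November 29, 2020, which is the last day of the payment period.
The date on which the release becomes due: 15 calendar days after November 29, 2020 is December 14, 2020. December 14, 2020 is a Monday and is not a listed holiday, so no roll-forward applies.

December 14, 2020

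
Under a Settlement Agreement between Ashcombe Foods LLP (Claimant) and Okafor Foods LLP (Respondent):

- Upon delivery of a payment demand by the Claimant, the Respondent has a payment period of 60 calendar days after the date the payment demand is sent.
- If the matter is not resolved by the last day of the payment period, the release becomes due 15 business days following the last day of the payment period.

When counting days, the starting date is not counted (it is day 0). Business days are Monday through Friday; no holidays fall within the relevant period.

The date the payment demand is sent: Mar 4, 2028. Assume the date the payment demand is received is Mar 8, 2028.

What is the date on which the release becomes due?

May 24, 2028

The last day of the payment period: 60 calendar days after Mar 4, 2028 is May 3, 2028.
The date on which the release becomes due: counting 15 business days from Wednesday, May 3, 2028 (May 4, May 5, May 8, May 9, …, May 22, May 23, May 24, skipping weekends) reaches Wednesday, May 24, 2028.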